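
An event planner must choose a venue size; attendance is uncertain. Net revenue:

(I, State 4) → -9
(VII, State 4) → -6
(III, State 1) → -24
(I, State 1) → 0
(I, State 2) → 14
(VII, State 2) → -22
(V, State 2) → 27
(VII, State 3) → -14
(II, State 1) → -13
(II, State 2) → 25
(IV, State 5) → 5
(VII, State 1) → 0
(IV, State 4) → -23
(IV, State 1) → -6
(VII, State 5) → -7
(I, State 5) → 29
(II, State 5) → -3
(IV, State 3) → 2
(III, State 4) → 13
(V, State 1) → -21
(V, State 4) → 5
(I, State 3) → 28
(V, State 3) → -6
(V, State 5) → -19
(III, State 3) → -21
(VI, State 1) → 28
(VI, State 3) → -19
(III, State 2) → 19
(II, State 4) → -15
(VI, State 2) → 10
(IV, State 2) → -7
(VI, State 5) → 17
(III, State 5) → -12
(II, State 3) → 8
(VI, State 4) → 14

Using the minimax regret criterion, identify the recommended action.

Column bests: State 1=28, State 2=27, State 3=28, State 4=14, State 5=29.
I regrets: 28, 13, 0, 23, 0 → max 28
II regrets: 41, 2, 20, 29, 32 → max 41
III regrets: 52, 8, 49, 1, 41 → max 52
IV regrets: 34, 34, 26, 37, 24 → max 37
V regrets: 49, 0, 34, 9, 48 → max 49
VI regrets: 0, 17, 47, 0, 12 → max 47
VII regrets: 28, 49, 42, 20, 36 → max 49
Smallest max regret = 28 → I.

I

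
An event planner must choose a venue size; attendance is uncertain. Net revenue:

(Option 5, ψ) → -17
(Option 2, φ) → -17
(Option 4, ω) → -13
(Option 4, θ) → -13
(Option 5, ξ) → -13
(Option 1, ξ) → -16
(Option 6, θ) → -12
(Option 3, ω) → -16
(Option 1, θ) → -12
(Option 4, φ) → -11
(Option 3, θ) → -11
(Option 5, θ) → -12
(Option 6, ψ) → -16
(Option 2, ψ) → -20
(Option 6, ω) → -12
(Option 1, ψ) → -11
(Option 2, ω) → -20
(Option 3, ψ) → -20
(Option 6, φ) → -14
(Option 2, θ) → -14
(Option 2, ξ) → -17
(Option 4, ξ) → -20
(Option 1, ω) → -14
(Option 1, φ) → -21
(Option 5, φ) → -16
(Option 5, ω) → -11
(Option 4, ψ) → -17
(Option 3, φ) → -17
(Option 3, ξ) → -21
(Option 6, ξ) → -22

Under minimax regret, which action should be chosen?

Option 5

Column bests: θ=-11, φ=-11, ψ=-11, ω=-11, ξ=-13.
Option 1 regrets: 1, 10, 0, 3, 3 → max 10
Option 2 regrets: 3, 6, 9, 9, 4 → max 9
Option 3 regrets: 0, 6, 9, 5, 8 → max 9
Option 4 regrets: 2, 0, 6, 2, 7 → max 7
Option 5 regrets: 1, 5, 6, 0, 0 → max 6
Option 6 regrets: 1, 3, 5, 1, 9 → max 9
Smallest max regret = 6 → Option 5.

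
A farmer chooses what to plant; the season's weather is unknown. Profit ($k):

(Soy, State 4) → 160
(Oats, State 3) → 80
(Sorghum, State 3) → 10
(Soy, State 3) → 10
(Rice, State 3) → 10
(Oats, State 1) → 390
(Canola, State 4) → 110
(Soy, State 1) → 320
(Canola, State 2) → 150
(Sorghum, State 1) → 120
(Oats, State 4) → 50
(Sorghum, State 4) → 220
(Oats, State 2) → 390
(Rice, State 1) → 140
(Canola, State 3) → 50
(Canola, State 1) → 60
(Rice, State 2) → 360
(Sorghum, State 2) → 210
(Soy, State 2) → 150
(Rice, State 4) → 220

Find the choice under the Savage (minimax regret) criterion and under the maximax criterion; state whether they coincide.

minimax regret → Oats; maximax → Oats (agree)

Column bests: State 1=390, State 2=390, State 3=80, State 4=220.
Soy regrets: 70, 240, 70, 60 → max 240
Rice regrets: 250, 30, 70, 0 → max 250
Sorghum regrets: 270, 180, 70, 0 → max 270
Canola regrets: 330, 240, 30, 110 → max 330
Oats regrets: 0, 0, 0, 170 → max 170
Smallest max regret = 170 → Oats.
Row maxima: Soy=320, Rice=360, Sorghum=220, Canola=150, Oats=390
Best best-case = 390 → Oats.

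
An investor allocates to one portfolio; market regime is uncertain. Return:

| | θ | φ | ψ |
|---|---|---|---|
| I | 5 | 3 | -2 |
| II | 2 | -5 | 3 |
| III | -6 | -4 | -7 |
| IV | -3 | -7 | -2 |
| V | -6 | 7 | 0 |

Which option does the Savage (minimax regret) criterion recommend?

I

Column bests: θ=5, φ=7, ψ=3.
I regrets: 0, 4, 5 → max 5
II regrets: 3, 12, 0 → max 12
III regrets: 11, 11, 10 → max 11
IV regrets: 8, 14, 5 → max 14
V regrets: 11, 0, 3 → max 11
Smallest max regret = 5 → I.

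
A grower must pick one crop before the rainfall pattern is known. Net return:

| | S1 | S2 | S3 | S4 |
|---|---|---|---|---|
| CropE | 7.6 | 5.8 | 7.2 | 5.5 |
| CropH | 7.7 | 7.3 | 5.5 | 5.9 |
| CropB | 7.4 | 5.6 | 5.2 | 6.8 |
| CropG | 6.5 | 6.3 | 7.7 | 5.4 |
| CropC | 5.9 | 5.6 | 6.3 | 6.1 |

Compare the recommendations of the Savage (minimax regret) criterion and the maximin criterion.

minimax regret → CropG; maximin → CropC (disagree)

Column bests: S1=7.7, S2=7.3, S3=7.7, S4=6.8.
CropE regrets: 0.1, 1.5, 0.5, 1.3 → max 1.5
CropH regrets: 0.0, 0.0, 2.2, 0.9 → max 2.2
CropB regrets: 0.3, 1.7, 2.5, 0.0 → max 2.5
CropG regrets: 1.2, 1.0, 0.0, 1.4 → max 1.4
CropC regrets: 1.8, 1.7, 1.4, 0.7 → max 1.8
Smallest max regret = 1.4 → CropG.
Row minima: CropE=5.5, CropH=5.5, CropB=5.2, CropG=5.4, CropC=5.6
Best worst-case = 5.6 → CropC.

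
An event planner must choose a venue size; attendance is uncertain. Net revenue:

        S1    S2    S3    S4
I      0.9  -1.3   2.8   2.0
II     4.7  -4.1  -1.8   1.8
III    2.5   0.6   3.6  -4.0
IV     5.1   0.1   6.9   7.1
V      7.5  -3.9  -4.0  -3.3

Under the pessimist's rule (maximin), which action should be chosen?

IV

Row minima: I=-1.3, II=-4.1, III=-4.0, IV=0.1, V=-4.0
Best worst-case = 0.1 → IV.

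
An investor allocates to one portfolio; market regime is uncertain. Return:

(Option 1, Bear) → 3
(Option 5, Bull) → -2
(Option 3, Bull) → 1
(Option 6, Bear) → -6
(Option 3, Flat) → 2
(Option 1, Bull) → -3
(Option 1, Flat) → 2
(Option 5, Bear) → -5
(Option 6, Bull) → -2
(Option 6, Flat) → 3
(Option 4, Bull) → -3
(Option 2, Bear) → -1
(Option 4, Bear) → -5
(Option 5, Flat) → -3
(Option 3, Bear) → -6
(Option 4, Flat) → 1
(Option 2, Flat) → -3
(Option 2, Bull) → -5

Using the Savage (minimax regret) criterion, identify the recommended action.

Option 1

Column bests: Bear=3, Flat=3, Bull=1.
Option 1 regrets: 0, 1, 4 → max 4
Option 2 regrets: 4, 6, 6 → max 6
Option 3 regrets: 9, 1, 0 → max 9
Option 4 regrets: 8, 2, 4 → max 8
Option 5 regrets: 8, 6, 3 → max 8
Option 6 regrets: 9, 0, 3 → max 9
Smallest max regret = 4 → Option 1.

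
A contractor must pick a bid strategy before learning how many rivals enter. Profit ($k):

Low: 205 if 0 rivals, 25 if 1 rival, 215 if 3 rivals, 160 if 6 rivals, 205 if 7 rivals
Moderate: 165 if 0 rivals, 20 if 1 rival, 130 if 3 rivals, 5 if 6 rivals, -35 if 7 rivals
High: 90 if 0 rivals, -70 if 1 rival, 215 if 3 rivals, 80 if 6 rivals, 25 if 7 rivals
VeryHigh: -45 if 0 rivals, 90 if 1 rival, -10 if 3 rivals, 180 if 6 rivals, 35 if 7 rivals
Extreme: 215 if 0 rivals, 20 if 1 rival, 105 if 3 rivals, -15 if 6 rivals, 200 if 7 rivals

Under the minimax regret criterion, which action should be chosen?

Low

Column bests: 0 rivals=215, 1 rival=90, 3 rivals=215, 6 rivals=180, 7 rivals=205.
Low regrets: 10, 65, 0, 20, 0 → max 65
Moderate regrets: 50, 70, 85, 175, 240 → max 240
High regrets: 125, 160, 0, 100, 180 → max 180
VeryHigh regrets: 260, 0, 225, 0, 170 → max 260
Extreme regrets: 0, 70, 110, 195, 5 → max 195
Smallest max regret = 65 → Low.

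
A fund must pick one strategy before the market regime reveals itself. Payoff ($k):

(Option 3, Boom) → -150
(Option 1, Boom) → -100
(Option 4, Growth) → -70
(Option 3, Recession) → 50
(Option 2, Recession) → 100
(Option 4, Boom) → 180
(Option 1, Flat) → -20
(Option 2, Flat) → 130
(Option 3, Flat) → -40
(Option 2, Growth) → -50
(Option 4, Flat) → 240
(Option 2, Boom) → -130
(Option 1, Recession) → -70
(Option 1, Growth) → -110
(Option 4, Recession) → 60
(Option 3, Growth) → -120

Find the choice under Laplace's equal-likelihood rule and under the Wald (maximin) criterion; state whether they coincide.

laplace → Option 4; maximin → Option 4 (agree)

Row averages: Option 1=-75, Option 2=12.5, Option 3=-65, Option 4=102.5
Highest average = 102.5 → Option 4.
Row minima: Option 1=-110, Option 2=-130, Option 3=-150, Option 4=-70
Best worst-case = -70 → Option 4.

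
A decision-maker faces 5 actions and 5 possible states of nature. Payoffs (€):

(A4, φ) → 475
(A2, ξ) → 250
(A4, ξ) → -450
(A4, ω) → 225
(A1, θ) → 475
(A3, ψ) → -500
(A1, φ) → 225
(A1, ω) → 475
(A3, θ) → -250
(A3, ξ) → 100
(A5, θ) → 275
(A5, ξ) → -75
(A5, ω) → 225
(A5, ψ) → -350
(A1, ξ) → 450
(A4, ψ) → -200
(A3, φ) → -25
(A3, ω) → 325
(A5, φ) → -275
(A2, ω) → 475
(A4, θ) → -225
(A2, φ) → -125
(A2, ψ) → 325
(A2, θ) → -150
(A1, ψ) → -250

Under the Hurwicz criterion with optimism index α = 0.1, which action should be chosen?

A2

A1: 0.1·475 + 0.9·(-250) = -177.5
A2: 0.1·475 + 0.9·(-150) = -87.5
A3: 0.1·325 + 0.9·(-500) = -417.5
A4: 0.1·475 + 0.9·(-450) = -357.5
A5: 0.1·275 + 0.9·(-350) = -287.5
Highest Hurwicz score = -87.5 → A2.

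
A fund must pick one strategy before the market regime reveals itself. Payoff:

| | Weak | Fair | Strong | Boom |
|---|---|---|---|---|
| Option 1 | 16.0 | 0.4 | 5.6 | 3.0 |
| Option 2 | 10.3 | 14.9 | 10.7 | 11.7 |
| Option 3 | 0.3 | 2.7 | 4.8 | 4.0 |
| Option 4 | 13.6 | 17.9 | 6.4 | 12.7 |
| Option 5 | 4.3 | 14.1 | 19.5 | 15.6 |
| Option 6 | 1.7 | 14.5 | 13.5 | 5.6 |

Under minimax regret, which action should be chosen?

Option 2

Column bests: Weak=16.0, Fair=17.9, Strong=19.5, Boom=15.6.
Option 1 regrets: 0.0, 17.5, 13.9, 12.6 → max 17.5
Option 2 regrets: 5.7, 3.0, 8.8, 3.9 → max 8.8
Option 3 regrets: 15.7, 15.2, 14.7, 11.6 → max 15.7
Option 4 regrets: 2.4, 0.0, 13.1, 2.9 → max 13.1
Option 5 regrets: 11.7, 3.8, 0.0, 0.0 → max 11.7
Option 6 regrets: 14.3, 3.4, 6.0, 10.0 → max 14.3
Smallest max regret = 8.8 → Option 2.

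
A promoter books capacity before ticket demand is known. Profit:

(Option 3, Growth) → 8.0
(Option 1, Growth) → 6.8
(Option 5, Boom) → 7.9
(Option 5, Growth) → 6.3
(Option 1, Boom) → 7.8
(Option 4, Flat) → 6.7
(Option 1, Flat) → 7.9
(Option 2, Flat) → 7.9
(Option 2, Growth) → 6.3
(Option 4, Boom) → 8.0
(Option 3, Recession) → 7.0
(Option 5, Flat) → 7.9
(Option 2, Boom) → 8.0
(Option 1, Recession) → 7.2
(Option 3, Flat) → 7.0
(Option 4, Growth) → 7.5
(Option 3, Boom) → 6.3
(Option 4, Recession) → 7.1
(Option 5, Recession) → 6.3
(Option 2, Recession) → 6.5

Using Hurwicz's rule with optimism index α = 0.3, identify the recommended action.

Option 1: 0.3·7.9 + 0.7·6.8 = 7.13
Option 2: 0.3·8.0 + 0.7·6.3 = 6.81
Option 3: 0.3·8.0 + 0.7·6.3 = 6.81
Option 4: 0.3·8.0 + 0.7·6.7 = 7.09
Option 5: 0.3·7.9 + 0.7·6.3 = 6.78
Highest Hurwicz score = 7.13 → Option 1.

Option 1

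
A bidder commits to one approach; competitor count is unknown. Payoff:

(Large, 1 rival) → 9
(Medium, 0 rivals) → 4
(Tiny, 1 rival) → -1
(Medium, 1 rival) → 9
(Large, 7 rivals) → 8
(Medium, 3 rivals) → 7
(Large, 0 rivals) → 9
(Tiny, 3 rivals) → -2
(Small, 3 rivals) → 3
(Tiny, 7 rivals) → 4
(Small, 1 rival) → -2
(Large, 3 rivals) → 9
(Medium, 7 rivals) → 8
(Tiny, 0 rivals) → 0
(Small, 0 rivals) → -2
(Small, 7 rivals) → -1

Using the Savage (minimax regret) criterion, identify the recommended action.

Large

Column bests: 0 rivals=9, 1 rival=9, 3 rivals=9, 7 rivals=8.
Tiny regrets: 9, 10, 11, 4 → max 11
Small regrets: 11, 11, 6, 9 → max 11
Medium regrets: 5, 0, 2, 0 → max 5
Large regrets: 0, 0, 0, 0 → max 0
Smallest max regret = 0 → Large.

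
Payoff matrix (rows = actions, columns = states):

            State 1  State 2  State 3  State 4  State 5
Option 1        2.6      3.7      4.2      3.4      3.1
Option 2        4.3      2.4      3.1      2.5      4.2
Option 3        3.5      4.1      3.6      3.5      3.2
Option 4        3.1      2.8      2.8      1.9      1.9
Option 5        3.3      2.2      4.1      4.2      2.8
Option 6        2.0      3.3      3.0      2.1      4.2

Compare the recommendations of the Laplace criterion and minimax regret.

Row averages: Option 1=3.4, Option 2=3.3, Option 3=3.58, Option 4=2.5, Option 5=3.32, Option 6=2.92
Highest average = 3.58 → Option 3.
Column bests: State 1=4.3, State 2=4.1, State 3=4.2, State 4=4.2, State 5=4.2.
Option 1 regrets: 1.7, 0.4, 0.0, 0.8, 1.1 → max 1.7
Option 2 regrets: 0.0, 1.7, 1.1, 1.7, 0.0 → max 1.7
Option 3 regrets: 0.8, 0.0, 0.6, 0.7, 1.0 → max 1.0
Option 4 regrets: 1.2, 1.3, 1.4, 2.3, 2.3 → max 2.3
Option 5 regrets: 1.0, 1.9, 0.1, 0.0, 1.4 → max 1.9
Option 6 regrets: 2.3, 0.8, 1.2, 2.1, 0.0 → max 2.3
Smallest max regret = 1.0 → Option 3.

laplace → Option 3; minimax regret → Option 3 (agree)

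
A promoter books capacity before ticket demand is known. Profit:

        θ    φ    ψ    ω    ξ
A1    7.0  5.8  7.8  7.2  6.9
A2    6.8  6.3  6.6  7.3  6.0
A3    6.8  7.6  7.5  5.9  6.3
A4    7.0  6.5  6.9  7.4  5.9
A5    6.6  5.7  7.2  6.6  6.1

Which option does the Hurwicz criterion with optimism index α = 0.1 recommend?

A1: 0.1·7.8 + 0.9·5.8 = 6
A2: 0.1·7.3 + 0.9·6.0 = 6.13
A3: 0.1·7.6 + 0.9·5.9 = 6.07
A4: 0.1·7.4 + 0.9·5.9 = 6.05
A5: 0.1·7.2 + 0.9·5.7 = 5.85
Highest Hurwicz score = 6.13 → A2.

A2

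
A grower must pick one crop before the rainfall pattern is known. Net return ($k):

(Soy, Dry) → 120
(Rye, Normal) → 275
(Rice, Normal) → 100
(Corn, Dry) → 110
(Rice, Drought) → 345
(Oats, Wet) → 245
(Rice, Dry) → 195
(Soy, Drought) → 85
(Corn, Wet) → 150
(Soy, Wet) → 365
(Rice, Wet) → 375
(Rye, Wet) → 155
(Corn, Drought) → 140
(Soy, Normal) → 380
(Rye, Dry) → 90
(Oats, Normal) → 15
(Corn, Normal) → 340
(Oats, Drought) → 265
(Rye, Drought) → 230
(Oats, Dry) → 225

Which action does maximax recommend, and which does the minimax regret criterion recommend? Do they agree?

maximax → Soy; minimax regret → Rye (disagree)

Row maxima: Rice=375, Oats=265, Rye=275, Soy=380, Corn=340
Best best-case = 380 → Soy.
Column bests: Drought=345, Dry=225, Normal=380, Wet=375.
Rice regrets: 0, 30, 280, 0 → max 280
Oats regrets: 80, 0, 365, 130 → max 365
Rye regrets: 115, 135, 105, 220 → max 220
Soy regrets: 260, 105, 0, 10 → max 260
Corn regrets: 205, 115, 40, 225 → max 225
Smallest max regret = 220 → Rye.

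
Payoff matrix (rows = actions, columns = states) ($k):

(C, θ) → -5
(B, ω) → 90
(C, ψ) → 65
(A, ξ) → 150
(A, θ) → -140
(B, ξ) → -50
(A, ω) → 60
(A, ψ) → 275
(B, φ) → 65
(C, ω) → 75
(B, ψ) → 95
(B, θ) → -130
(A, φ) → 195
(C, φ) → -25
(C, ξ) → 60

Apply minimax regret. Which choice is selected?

Column bests: θ=-5, φ=195, ψ=275, ω=90, ξ=150.
A regrets: 135, 0, 0, 30, 0 → max 135
B regrets: 125, 130, 180, 0, 200 → max 200
C regrets: 0, 220, 210, 15, 90 → max 220
Smallest max regret = 135 → A.

A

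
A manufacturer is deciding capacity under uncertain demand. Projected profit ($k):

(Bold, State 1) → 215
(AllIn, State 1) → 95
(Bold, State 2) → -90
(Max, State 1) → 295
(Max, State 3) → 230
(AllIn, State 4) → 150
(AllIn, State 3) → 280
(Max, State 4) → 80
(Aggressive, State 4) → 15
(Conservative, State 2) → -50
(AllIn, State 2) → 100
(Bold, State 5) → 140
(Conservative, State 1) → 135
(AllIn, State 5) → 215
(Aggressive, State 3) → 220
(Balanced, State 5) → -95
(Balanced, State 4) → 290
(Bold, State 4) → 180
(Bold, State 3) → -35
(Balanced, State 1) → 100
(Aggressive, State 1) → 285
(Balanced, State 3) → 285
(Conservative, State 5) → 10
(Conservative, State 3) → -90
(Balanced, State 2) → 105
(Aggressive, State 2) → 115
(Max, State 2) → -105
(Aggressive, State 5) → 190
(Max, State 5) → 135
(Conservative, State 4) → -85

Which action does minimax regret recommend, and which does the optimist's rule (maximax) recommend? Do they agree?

minimax regret → AllIn; maximax → Max (disagree)

Column bests: State 1=295, State 2=115, State 3=285, State 4=290, State 5=215.
Conservative regrets: 160, 165, 375, 375, 205 → max 375
Balanced regrets: 195, 10, 0, 0, 310 → max 310
Aggressive regrets: 10, 0, 65, 275, 25 → max 275
Bold regrets: 80, 205, 320, 110, 75 → max 320
AllIn regrets: 200, 15, 5, 140, 0 → max 200
Max regrets: 0, 220, 55, 210, 80 → max 220
Smallest max regret = 200 → AllIn.
Row maxima: Conservative=135, Balanced=290, Aggressive=285, Bold=215, AllIn=280, Max=295
Best best-case = 295 → Max.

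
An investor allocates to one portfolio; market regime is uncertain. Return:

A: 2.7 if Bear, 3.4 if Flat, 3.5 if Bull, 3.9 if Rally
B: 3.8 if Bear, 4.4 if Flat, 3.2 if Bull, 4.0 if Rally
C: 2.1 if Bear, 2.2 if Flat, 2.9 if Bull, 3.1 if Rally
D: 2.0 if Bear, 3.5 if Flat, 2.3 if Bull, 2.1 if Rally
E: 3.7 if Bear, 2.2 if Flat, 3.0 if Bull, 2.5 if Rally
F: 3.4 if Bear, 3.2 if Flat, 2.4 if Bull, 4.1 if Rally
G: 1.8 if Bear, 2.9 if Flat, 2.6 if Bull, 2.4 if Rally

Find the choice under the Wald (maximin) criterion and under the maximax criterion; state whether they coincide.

Row minima: A=2.7, B=3.2, C=2.1, D=2.0, E=2.2, F=2.4, G=1.8
Best worst-case = 3.2 → B.
Row maxima: A=3.9, B=4.4, C=3.1, D=3.5, E=3.7, F=4.1, G=2.9
Best best-case = 4.4 → B.

maximin → B; maximax → B (agree)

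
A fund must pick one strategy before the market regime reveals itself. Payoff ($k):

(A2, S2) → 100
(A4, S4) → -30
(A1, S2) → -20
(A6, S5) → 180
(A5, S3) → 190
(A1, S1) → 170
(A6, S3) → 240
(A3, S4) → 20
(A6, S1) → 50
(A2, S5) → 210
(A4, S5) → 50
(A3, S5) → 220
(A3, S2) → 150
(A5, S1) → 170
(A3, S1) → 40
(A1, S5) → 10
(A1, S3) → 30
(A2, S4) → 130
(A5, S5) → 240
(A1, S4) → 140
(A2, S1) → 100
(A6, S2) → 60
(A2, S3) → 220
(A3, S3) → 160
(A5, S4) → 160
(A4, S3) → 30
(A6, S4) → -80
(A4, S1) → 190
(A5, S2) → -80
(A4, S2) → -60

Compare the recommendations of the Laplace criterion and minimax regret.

Row averages: A1=66, A2=152, A3=118, A4=36, A5=136, A6=90
Highest average = 152 → A2.
Column bests: S1=190, S2=150, S3=240, S4=160, S5=240.
A1 regrets: 20, 170, 210, 20, 230 → max 230
A2 regrets: 90, 50, 20, 30, 30 → max 90
A3 regrets: 150, 0, 80, 140, 20 → max 150
A4 regrets: 0, 210, 210, 190, 190 → max 210
A5 regrets: 20, 230, 50, 0, 0 → max 230
A6 regrets: 140, 90, 0, 240, 60 → max 240
Smallest max regret = 90 → A2.

laplace → A2; minimax regret → A2 (agree)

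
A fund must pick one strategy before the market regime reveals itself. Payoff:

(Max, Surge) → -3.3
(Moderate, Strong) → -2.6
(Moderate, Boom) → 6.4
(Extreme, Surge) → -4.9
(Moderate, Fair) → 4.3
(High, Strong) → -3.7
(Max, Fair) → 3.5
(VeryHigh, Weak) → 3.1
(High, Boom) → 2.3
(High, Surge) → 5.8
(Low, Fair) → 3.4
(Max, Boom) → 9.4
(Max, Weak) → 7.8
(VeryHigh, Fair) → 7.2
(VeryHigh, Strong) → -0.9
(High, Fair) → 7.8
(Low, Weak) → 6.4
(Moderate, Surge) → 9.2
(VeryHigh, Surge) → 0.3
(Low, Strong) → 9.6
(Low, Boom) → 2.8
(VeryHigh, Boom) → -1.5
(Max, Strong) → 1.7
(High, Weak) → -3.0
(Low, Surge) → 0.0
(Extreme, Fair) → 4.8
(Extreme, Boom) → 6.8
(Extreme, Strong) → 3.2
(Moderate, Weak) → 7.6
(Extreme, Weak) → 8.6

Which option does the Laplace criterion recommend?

Row averages: Low=4.44, Moderate=4.98, High=1.84, VeryHigh=1.64, Extreme=3.7, Max=3.82
Highest average = 4.98 → Moderate.

Moderate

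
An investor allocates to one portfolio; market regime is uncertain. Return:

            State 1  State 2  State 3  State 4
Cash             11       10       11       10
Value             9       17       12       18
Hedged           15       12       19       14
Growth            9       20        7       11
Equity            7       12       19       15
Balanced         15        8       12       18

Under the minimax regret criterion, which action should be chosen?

Value

Column bests: State 1=15, State 2=20, State 3=19, State 4=18.
Cash regrets: 4, 10, 8, 8 → max 10
Value regrets: 6, 3, 7, 0 → max 7
Hedged regrets: 0, 8, 0, 4 → max 8
Growth regrets: 6, 0, 12, 7 → max 12
Equity regrets: 8, 8, 0, 3 → max 8
Balanced regrets: 0, 12, 7, 0 → max 12
Smallest max regret = 7 → Value.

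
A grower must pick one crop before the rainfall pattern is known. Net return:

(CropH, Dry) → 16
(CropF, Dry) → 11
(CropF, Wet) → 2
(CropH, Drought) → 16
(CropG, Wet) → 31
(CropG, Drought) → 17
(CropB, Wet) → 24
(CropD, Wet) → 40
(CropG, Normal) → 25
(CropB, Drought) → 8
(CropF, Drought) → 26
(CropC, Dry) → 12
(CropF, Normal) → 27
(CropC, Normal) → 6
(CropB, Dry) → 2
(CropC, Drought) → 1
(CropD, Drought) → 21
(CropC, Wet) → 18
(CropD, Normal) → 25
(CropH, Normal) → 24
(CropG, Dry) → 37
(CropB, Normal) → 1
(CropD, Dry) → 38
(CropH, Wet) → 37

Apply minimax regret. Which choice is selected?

CropD

Column bests: Drought=26, Dry=38, Normal=27, Wet=40.
CropB regrets: 18, 36, 26, 16 → max 36
CropG regrets: 9, 1, 2, 9 → max 9
CropH regrets: 10, 22, 3, 3 → max 22
CropC regrets: 25, 26, 21, 22 → max 26
CropF regrets: 0, 27, 0, 38 → max 38
CropD regrets: 5, 0, 2, 0 → max 5
Smallest max regret = 5 → CropD.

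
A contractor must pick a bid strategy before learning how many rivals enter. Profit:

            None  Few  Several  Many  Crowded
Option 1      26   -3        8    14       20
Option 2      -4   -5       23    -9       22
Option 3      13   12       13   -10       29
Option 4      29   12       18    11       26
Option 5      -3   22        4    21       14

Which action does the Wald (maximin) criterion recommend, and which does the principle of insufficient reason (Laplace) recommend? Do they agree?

maximin → Option 4; laplace → Option 4 (agree)

Row minima: Option 1=-3, Option 2=-9, Option 3=-10, Option 4=11, Option 5=-3
Best worst-case = 11 → Option 4.
Row averages: Option 1=13, Option 2=5.4, Option 3=11.4, Option 4=19.2, Option 5=11.6
Highest average = 19.2 → Option 4.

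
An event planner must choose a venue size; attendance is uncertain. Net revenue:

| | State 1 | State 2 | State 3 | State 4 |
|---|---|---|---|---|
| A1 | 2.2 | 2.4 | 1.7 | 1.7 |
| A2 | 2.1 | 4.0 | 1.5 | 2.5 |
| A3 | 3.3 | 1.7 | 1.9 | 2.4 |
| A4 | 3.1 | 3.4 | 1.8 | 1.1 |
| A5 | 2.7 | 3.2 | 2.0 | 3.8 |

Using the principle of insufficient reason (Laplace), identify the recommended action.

Row averages: A1=2, A2=2.525, A3=2.325, A4=2.35, A5=2.925
Highest average = 2.925 → A5.

A5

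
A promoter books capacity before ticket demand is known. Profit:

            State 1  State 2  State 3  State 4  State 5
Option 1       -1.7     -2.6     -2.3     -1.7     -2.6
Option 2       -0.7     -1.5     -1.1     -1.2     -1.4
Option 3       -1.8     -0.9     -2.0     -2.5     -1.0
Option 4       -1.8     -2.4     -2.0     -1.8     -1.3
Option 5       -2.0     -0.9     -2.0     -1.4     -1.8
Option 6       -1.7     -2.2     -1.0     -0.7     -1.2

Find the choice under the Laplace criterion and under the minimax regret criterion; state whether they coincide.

laplace → Option 2; minimax regret → Option 2 (agree)

Row averages: Option 1=-2.18, Option 2=-1.18, Option 3=-1.64, Option 4=-1.86, Option 5=-1.62, Option 6=-1.36
Highest average = -1.18 → Option 2.
Column bests: State 1=-0.7, State 2=-0.9, State 3=-1.0, State 4=-0.7, State 5=-1.0.
Option 1 regrets: 1.0, 1.7, 1.3, 1.0, 1.6 → max 1.7
Option 2 regrets: 0.0, 0.6, 0.1, 0.5, 0.4 → max 0.6
Option 3 regrets: 1.1, 0.0, 1.0, 1.8, 0.0 → max 1.8
Option 4 regrets: 1.1, 1.5, 1.0, 1.1, 0.3 → max 1.5
Option 5 regrets: 1.3, 0.0, 1.0, 0.7, 0.8 → max 1.3
Option 6 regrets: 1.0, 1.3, 0.0, 0.0, 0.2 → max 1.3
Smallest max regret = 0.6 → Option 2.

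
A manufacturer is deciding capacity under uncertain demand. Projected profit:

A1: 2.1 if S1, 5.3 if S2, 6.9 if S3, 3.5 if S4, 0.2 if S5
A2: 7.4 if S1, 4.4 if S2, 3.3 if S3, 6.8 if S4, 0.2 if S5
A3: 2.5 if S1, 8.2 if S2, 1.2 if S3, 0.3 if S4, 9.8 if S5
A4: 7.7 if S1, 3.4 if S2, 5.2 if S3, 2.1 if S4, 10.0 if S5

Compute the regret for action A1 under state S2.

2.9

Best payoff under S2 is 8.2.
Regret = 8.2 − 5.3 = 2.9.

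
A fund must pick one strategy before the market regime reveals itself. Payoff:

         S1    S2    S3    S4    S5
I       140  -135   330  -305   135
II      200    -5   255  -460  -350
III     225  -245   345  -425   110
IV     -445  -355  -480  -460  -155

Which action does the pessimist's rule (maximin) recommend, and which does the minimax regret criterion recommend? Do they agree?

Row minima: I=-305, II=-460, III=-425, IV=-480
Best worst-case = -305 → I.
Column bests: S1=225, S2=-5, S3=345, S4=-305, S5=135.
I regrets: 85, 130, 15, 0, 0 → max 130
II regrets: 25, 0, 90, 155, 485 → max 485
III regrets: 0, 240, 0, 120, 25 → max 240
IV regrets: 670, 350, 825, 155, 290 → max 825
Smallest max regret = 130 → I.

maximin → I; minimax regret → I (agree)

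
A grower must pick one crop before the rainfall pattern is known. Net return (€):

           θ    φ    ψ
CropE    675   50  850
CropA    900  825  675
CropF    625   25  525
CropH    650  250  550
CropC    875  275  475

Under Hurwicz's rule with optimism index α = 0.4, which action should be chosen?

CropE: 0.4·850 + 0.6·50 = 370
CropA: 0.4·900 + 0.6·675 = 765
CropF: 0.4·625 + 0.6·25 = 265
CropH: 0.4·650 + 0.6·250 = 410
CropC: 0.4·875 + 0.6·275 = 515
Highest Hurwicz score = 765 → CropA.

CropA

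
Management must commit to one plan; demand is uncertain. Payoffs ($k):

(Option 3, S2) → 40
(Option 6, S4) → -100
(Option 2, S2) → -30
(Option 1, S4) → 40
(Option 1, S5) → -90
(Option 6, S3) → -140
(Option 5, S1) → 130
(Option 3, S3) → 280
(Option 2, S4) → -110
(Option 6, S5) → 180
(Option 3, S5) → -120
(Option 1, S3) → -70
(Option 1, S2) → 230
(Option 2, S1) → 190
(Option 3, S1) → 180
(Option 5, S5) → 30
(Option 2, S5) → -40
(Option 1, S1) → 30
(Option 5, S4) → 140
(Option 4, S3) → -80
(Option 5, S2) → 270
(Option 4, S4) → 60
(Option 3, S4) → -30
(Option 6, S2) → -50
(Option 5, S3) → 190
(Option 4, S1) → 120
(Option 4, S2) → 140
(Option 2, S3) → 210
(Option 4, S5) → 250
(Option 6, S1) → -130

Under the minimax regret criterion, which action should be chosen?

Option 5

Column bests: S1=190, S2=270, S3=280, S4=140, S5=250.
Option 1 regrets: 160, 40, 350, 100, 340 → max 350
Option 2 regrets: 0, 300, 70, 250, 290 → max 300
Option 3 regrets: 10, 230, 0, 170, 370 → max 370
Option 4 regrets: 70, 130, 360, 80, 0 → max 360
Option 5 regrets: 60, 0, 90, 0, 220 → max 220
Option 6 regrets: 320, 320, 420, 240, 70 → max 420
Smallest max regret = 220 → Option 5.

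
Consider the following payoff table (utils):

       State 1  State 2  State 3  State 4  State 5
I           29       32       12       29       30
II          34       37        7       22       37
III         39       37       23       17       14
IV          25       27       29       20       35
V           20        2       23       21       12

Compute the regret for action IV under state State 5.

2

Best payoff under State 5 is 37.
Regret = 37 − 35 = 2.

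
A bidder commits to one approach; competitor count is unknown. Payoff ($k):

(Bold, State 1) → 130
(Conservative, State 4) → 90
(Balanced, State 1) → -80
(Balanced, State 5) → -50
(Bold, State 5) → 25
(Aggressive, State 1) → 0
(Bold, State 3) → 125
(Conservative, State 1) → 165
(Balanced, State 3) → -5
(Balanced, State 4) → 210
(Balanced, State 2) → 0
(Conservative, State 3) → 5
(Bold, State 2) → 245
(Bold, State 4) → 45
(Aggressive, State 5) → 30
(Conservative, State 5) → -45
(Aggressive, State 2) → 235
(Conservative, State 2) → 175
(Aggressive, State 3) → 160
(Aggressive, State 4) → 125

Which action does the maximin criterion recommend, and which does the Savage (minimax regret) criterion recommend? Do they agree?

maximin → Bold; minimax regret → Conservative (disagree)

Row minima: Conservative=-45, Balanced=-80, Aggressive=0, Bold=25
Best worst-case = 25 → Bold.
Column bests: State 1=165, State 2=245, State 3=160, State 4=210, State 5=30.
Conservative regrets: 0, 70, 155, 120, 75 → max 155
Balanced regrets: 245, 245, 165, 0, 80 → max 245
Aggressive regrets: 165, 10, 0, 85, 0 → max 165
Bold regrets: 35, 0, 35, 165, 5 → max 165
Smallest max regret = 155 → Conservative.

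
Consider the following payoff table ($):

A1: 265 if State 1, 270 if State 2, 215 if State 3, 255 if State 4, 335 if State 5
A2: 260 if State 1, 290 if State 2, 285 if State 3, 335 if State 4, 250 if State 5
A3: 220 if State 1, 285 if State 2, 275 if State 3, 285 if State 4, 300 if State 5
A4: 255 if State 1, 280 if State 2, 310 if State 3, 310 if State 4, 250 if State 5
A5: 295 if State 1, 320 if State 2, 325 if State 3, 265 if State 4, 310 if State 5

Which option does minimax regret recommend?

Column bests: State 1=295, State 2=320, State 3=325, State 4=335, State 5=335.
A1 regrets: 30, 50, 110, 80, 0 → max 110
A2 regrets: 35, 30, 40, 0, 85 → max 85
A3 regrets: 75, 35, 50, 50, 35 → max 75
A4 regrets: 40, 40, 15, 25, 85 → max 85
A5 regrets: 0, 0, 0, 70, 25 → max 70
Smallest max regret = 70 → A5.

A5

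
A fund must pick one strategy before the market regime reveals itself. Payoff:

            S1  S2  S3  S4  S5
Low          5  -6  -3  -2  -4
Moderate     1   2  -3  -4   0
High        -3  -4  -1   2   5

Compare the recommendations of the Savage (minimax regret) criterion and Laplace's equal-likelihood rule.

Column bests: S1=5, S2=2, S3=-1, S4=2, S5=5.
Low regrets: 0, 8, 2, 4, 9 → max 9
Moderate regrets: 4, 0, 2, 6, 5 → max 6
High regrets: 8, 6, 0, 0, 0 → max 8
Smallest max regret = 6 → Moderate.
Row averages: Low=-2, Moderate=-0.8, High=-0.2
Highest average = -0.2 → High.

minimax regret → Moderate; laplace → High (disagree)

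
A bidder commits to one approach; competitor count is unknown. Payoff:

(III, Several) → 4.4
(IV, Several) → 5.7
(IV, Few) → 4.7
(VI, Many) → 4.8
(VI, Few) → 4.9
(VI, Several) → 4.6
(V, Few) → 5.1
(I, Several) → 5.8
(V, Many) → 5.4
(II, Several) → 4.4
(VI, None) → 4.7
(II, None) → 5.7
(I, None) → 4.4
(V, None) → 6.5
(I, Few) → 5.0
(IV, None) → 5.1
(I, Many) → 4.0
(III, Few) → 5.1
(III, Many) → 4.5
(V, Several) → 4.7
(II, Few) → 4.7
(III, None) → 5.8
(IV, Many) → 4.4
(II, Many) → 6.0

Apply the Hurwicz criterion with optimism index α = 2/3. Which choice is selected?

V

I: 2/3·5.8 + 1/3·4.0 = 5.2
II: 2/3·6.0 + 1/3·4.4 = 82/15
III: 2/3·5.8 + 1/3·4.4 = 16/3
IV: 2/3·5.7 + 1/3·4.4 = 79/15
V: 2/3·6.5 + 1/3·4.7 = 5.9
VI: 2/3·4.9 + 1/3·4.6 = 4.8
Highest Hurwicz score = 5.9 → V.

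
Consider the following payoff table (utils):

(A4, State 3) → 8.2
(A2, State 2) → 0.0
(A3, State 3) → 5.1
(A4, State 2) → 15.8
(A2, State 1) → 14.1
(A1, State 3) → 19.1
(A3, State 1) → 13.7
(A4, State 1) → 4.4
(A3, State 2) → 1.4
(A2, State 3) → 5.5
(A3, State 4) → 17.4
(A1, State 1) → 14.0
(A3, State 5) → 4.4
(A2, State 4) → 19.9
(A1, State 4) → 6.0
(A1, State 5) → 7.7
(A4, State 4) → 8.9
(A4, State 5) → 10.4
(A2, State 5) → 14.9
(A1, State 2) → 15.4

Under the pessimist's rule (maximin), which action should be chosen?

Row minima: A1=6.0, A2=0.0, A3=1.4, A4=4.4
Best worst-case = 6.0 → A1.

A1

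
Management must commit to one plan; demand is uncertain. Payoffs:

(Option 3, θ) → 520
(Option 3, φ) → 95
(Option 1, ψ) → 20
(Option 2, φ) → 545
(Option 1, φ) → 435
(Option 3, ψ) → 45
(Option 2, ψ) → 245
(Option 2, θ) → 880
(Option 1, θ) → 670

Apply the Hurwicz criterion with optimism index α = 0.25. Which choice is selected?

Option 1: 0.25·670 + 0.75·20 = 182.5
Option 2: 0.25·880 + 0.75·245 = 403.75
Option 3: 0.25·520 + 0.75·45 = 163.75
Highest Hurwicz score = 403.75 → Option 2.

Option 2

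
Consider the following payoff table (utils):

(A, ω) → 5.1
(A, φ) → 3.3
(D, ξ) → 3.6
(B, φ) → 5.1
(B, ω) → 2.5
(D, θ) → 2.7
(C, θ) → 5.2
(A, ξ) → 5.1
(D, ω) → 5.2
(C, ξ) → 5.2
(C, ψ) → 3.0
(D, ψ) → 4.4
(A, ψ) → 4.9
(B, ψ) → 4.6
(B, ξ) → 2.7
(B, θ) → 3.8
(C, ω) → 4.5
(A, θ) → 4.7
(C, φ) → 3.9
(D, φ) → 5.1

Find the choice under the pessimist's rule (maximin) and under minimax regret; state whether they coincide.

Row minima: A=3.3, B=2.5, C=3.0, D=2.7
Best worst-case = 3.3 → A.
Column bests: θ=5.2, φ=5.1, ψ=4.9, ω=5.2, ξ=5.2.
A regrets: 0.5, 1.8, 0.0, 0.1, 0.1 → max 1.8
B regrets: 1.4, 0.0, 0.3, 2.7, 2.5 → max 2.7
C regrets: 0.0, 1.2, 1.9, 0.7, 0.0 → max 1.9
D regrets: 2.5, 0.0, 0.5, 0.0, 1.6 → max 2.5
Smallest max regret = 1.8 → A.

maximin → A; minimax regret → A (agree)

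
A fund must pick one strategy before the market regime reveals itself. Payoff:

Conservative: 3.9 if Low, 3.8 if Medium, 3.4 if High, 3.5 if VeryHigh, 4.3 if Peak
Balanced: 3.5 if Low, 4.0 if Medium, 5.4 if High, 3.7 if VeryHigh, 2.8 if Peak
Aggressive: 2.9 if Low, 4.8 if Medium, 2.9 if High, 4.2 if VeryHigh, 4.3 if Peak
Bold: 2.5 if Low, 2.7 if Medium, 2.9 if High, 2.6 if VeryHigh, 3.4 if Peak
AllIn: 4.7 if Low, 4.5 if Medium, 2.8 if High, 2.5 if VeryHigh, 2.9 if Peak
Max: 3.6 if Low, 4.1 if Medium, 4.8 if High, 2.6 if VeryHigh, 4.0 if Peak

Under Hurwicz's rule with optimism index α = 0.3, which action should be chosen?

Conservative: 0.3·4.3 + 0.7·3.4 = 3.67
Balanced: 0.3·5.4 + 0.7·2.8 = 3.58
Aggressive: 0.3·4.8 + 0.7·2.9 = 3.47
Bold: 0.3·3.4 + 0.7·2.5 = 2.77
AllIn: 0.3·4.7 + 0.7·2.5 = 3.16
Max: 0.3·4.8 + 0.7·2.6 = 3.26
Highest Hurwicz score = 3.67 → Conservative.

Conservative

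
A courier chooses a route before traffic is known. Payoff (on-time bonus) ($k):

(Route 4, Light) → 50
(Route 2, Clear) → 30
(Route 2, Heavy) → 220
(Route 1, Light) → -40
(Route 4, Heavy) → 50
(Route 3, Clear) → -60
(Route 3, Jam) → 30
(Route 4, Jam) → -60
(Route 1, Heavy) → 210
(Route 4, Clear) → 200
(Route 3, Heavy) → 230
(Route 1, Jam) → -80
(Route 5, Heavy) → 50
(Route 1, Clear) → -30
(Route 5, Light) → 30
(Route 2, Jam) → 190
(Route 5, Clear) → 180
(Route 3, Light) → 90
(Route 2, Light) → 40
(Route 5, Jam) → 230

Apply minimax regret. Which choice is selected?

Route 2

Column bests: Clear=200, Light=90, Heavy=230, Jam=230.
Route 1 regrets: 230, 130, 20, 310 → max 310
Route 2 regrets: 170, 50, 10, 40 → max 170
Route 3 regrets: 260, 0, 0, 200 → max 260
Route 4 regrets: 0, 40, 180, 290 → max 290
Route 5 regrets: 20, 60, 180, 0 → max 180
Smallest max regret = 170 → Route 2.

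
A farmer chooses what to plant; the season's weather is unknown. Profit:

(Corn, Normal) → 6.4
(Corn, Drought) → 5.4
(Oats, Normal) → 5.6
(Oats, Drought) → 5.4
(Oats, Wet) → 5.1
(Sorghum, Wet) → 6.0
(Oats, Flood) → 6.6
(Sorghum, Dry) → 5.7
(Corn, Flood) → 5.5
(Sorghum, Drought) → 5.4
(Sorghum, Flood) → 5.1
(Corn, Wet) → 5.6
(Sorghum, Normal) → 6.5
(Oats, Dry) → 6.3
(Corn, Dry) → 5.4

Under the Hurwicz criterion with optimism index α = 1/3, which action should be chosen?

Corn

Corn: 1/3·6.4 + 2/3·5.4 = 86/15
Sorghum: 1/3·6.5 + 2/3·5.1 = 167/30
Oats: 1/3·6.6 + 2/3·5.1 = 5.6
Highest Hurwicz score = 86/15 → Corn.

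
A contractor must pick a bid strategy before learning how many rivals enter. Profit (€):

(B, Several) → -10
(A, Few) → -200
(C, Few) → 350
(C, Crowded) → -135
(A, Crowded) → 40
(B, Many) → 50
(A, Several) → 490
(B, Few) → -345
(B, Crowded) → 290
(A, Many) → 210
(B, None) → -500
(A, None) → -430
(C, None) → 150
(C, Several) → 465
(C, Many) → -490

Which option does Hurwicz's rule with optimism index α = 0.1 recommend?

A

A: 0.1·490 + 0.9·(-430) = -338
B: 0.1·290 + 0.9·(-500) = -421
C: 0.1·465 + 0.9·(-490) = -394.5
Highest Hurwicz score = -338 → A.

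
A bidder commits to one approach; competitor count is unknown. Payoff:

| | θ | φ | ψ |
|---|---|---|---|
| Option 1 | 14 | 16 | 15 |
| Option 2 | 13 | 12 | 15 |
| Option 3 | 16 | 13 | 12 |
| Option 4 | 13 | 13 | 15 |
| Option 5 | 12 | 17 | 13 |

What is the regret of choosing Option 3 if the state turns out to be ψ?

Best payoff under ψ is 15.
Regret = 15 − 12 = 3.

3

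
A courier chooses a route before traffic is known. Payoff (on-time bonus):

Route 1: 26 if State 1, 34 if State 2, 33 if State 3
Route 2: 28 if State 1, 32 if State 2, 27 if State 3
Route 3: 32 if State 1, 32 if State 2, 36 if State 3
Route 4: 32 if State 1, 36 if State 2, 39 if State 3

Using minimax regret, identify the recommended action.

Route 4

Column bests: State 1=32, State 2=36, State 3=39.
Route 1 regrets: 6, 2, 6 → max 6
Route 2 regrets: 4, 4, 12 → max 12
Route 3 regrets: 0, 4, 3 → max 4
Route 4 regrets: 0, 0, 0 → max 0
Smallest max regret = 0 → Route 4.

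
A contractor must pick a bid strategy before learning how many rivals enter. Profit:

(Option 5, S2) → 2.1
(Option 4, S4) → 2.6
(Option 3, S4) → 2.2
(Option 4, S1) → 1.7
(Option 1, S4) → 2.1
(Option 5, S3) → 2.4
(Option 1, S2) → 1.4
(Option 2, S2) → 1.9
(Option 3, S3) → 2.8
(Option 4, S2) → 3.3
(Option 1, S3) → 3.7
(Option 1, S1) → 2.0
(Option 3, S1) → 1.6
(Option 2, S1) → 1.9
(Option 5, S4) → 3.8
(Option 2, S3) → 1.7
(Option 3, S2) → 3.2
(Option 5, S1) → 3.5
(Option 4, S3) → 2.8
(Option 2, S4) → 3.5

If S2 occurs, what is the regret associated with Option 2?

Best payoff under S2 is 3.3.
Regret = 3.3 − 1.9 = 1.4.

1.4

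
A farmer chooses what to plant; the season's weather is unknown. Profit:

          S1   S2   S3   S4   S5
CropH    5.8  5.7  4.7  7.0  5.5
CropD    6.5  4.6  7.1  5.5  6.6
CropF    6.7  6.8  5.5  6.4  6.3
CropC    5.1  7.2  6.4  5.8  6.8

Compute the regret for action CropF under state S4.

Best payoff under S4 is 7.0.
Regret = 7.0 − 6.4 = 0.6.

0.6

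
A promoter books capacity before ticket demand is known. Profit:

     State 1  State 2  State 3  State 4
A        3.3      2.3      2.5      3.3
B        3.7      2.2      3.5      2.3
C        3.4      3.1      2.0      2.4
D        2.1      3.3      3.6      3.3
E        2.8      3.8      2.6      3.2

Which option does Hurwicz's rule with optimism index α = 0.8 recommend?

E

A: 0.8·3.3 + 0.2·2.3 = 3.1
B: 0.8·3.7 + 0.2·2.2 = 3.4
C: 0.8·3.4 + 0.2·2.0 = 3.12
D: 0.8·3.6 + 0.2·2.1 = 3.3
E: 0.8·3.8 + 0.2·2.6 = 3.56
Highest Hurwicz score = 3.56 → E.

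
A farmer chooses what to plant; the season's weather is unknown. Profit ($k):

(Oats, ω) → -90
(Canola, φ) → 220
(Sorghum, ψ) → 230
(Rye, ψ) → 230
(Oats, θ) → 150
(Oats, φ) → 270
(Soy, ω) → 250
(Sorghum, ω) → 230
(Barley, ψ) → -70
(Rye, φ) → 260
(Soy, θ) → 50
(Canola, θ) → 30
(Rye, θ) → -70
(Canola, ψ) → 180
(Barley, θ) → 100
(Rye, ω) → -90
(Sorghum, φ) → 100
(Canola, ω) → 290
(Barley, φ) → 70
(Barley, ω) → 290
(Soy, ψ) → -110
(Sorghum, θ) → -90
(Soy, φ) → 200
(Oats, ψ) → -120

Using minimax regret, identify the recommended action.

Canola

Column bests: θ=150, φ=270, ψ=230, ω=290.
Oats regrets: 0, 0, 350, 380 → max 380
Canola regrets: 120, 50, 50, 0 → max 120
Sorghum regrets: 240, 170, 0, 60 → max 240
Barley regrets: 50, 200, 300, 0 → max 300
Soy regrets: 100, 70, 340, 40 → max 340
Rye regrets: 220, 10, 0, 380 → max 380
Smallest max regret = 120 → Canola.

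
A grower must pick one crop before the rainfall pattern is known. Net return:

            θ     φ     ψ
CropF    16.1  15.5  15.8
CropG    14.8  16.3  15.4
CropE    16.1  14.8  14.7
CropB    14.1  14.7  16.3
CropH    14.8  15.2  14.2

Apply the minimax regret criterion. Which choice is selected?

Column bests: θ=16.1, φ=16.3, ψ=16.3.
CropF regrets: 0.0, 0.8, 0.5 → max 0.8
CropG regrets: 1.3, 0.0, 0.9 → max 1.3
CropE regrets: 0.0, 1.5, 1.6 → max 1.6
CropB regrets: 2.0, 1.6, 0.0 → max 2.0
CropH regrets: 1.3, 1.1, 2.1 → max 2.1
Smallest max regret = 0.8 → CropF.

CropF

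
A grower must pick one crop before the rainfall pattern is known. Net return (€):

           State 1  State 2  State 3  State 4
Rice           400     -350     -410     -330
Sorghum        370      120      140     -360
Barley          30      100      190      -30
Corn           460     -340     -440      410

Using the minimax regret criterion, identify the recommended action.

Column bests: State 1=460, State 2=120, State 3=190, State 4=410.
Rice regrets: 60, 470, 600, 740 → max 740
Sorghum regrets: 90, 0, 50, 770 → max 770
Barley regrets: 430, 20, 0, 440 → max 440
Corn regrets: 0, 460, 630, 0 → max 630
Smallest max regret = 440 → Barley.

Barley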